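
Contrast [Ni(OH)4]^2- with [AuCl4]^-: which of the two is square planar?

For [Ni(OH)4]^2-: Ligand charges: each hydroxide is −1. With an overall charge of −2 the nickel centre must be in the +2 oxidation state. Nickel is a group-10 element; Ni(II) is therefore d⁸. Hydroxide is a weak-field ligand. With weak-field ligands the CFSE gain from square planar is small, so a 3d d⁸ ion takes the sterically preferred tetrahedral geometry. → tetrahedral.
For [AuCl4]^-: Each chloride is −1; balancing the −1 overall charge requires Au(III). Au sits in group 11, so the d-electron count is 11 − 3 = 8. A 5d d⁸ ion has a large crystal-field splitting; square planar leaves the high-energy d_{x²−y²} orbital empty and maximises CFSE. → square planar.

[AuCl4]^-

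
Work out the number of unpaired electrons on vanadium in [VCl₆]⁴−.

3 unpaired electrons

Each chloride is −1; balancing the −4 overall charge requires V(II).
Group 5 minus oxidation state 2 gives a d³ configuration.
In an octahedral field the d³ configuration is t₂g³e_g⁰ (only one arrangement possible), giving 3 unpaired electrons.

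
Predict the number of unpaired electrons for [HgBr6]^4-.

Summing ligand charges against the −4 overall charge gives an oxidation state of +2 for mercury.
Mercury is a group-12 element; Hg(II) is therefore d¹⁰.
In an octahedral field the d¹⁰ configuration is t₂g⁶e_g⁴, giving 0 unpaired electrons.

0 unpaired electrons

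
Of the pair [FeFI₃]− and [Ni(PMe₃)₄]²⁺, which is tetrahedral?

[FeFI₃]−

For [FeFI₃]−: Ligand charges: each fluoride is −1; each iodide is −1. With an overall charge of −1 the iron centre must be in the +3 oxidation state. Group 8 minus oxidation state 3 gives a d⁵ configuration. A high-spin d⁵ ion has zero CFSE in either geometry, so four ligands adopt the sterically favoured tetrahedral geometry. → tetrahedral.
For [Ni(PMe₃)₄]²⁺: Trimethylphosphine is neutral; balancing the +2 overall charge requires Ni(II). Group 10 minus oxidation state 2 gives a d⁸ configuration. Trimethylphosphine is a strong-field ligand (high in the spectrochemical series). A 3d d⁸ ion with strong-field ligands gains enough CFSE to favour square planar over tetrahedral. → square planar.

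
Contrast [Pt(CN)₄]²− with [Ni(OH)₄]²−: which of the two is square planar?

For [Pt(CN)₄]²−: Ligand charges: each cyanide is −1. With an overall charge of −2 the platinum centre must be in the +2 oxidation state. Pt sits in group 10, so the d-electron count is 10 − 2 = 8. A 5d d⁸ ion has a large crystal-field splitting; square planar leaves the high-energy d_{x²−y²} orbital empty and maximises CFSE. → square planar.
For [Ni(OH)₄]²−: Ligand charges: each hydroxide is −1. With an overall charge of −2 the nickel centre must be in the +2 oxidation state. Group 10 minus oxidation state 2 gives a d⁸ configuration. Hydroxide is a weak-field ligand. With weak-field ligands the CFSE gain from square planar is small, so a 3d d⁸ ion takes the sterically preferred tetrahedral geometry. → tetrahedral.

[Pt(CN)₄]²−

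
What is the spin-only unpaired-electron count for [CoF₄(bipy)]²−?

3 unpaired electrons

Each fluoride is −1; 2,2′-bipyridine is neutral; balancing the −2 overall charge requires Co(II).
Co sits in group 9, so the d-electron count is 9 − 2 = 7.
Counting donor atoms: 4×fluoride (monodentate) → 4 donors; 1×2,2′-bipyridine (bidentate) → 2 donors. Coordination number = 6.
The spin state decides the count: Fluoride is a weak-field ligand for a first-row metal, so the complex is high-spin.
An octahedral high-spin d⁷ ion is t₂g⁵e_g², giving 3 unpaired electrons.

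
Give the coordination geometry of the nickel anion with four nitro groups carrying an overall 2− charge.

Ligand charges: each nitro (N-bound nitrite) is −1. With an overall charge of −2 the nickel centre must be in the +2 oxidation state.
Ni sits in group 10, so the d-electron count is 10 − 2 = 8.
Coordination number: 4.
Nitro (N-bound nitrite) is a strong-field ligand (high in the spectrochemical series).
A 3d d⁸ ion with strong-field ligands gains enough CFSE to favour square planar over tetrahedral.

square planar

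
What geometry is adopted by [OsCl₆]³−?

Each chloride is −1; balancing the −3 overall charge requires Os(III).
Group 8 minus oxidation state 3 gives a d⁵ configuration.
Coordination number: 6.
Six donors around a single metal centre give an octahedral coordination sphere.

octahedral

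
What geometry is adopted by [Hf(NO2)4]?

Summing ligand charges against the 0 overall charge gives an oxidation state of +4 for hafnium.
Hafnium is a group-4 element; Hf(IV) is therefore d⁰.
With 4 monodentate ligands the coordination number is 4.
A d⁰ ion has no crystal-field stabilisation preference between square planar and tetrahedral, so four ligands adopt the sterically favoured tetrahedral geometry.

tetrahedral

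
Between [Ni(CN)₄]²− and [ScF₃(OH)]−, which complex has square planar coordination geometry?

For [Ni(CN)₄]²−: Summing ligand charges against the −2 overall charge gives an oxidation state of +2 for nickel. Nickel is a group-10 element; Ni(II) is therefore d⁸. Cyanide is a strong-field ligand (high in the spectrochemical series). A 3d d⁸ ion with strong-field ligands gains enough CFSE to favour square planar over tetrahedral. → square planar.
For [ScF₃(OH)]−: Summing ligand charges against the −1 overall charge gives an oxidation state of +3 for scandium. Sc sits in group 3, so the d-electron count is 3 − 3 = 0. A d⁰ ion has no crystal-field stabilisation preference between square planar and tetrahedral, so four ligands adopt the sterically favoured tetrahedral geometry. → tetrahedral.

[Ni(CN)₄]²−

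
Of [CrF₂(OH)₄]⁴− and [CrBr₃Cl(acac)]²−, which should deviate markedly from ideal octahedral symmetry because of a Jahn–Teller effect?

[CrF₂(OH)₄]⁴−

[CrF₂(OH)₄]⁴−: Each fluoride is −1; each hydroxide is −1; balancing the −4 overall charge requires Cr(II). Cr sits in group 6, so the d-electron count is 6 − 2 = 4. Fluoride and hydroxide are weak-field ligands for a first-row metal, so the complex is high-spin. The t₂g³e_g¹ (high-spin) configuration has an unevenly filled e_g set; the Jahn–Teller theorem predicts a tetragonal distortion (typically axial elongation) to lift the degeneracy.
[CrBr₃Cl(acac)]²−: Ligand charges: each bromide is −1; each chloride is −1; each acetylacetonate is −1. With an overall charge of −2 the chromium centre must be in the +3 oxidation state. Chromium is a group-6 element; Cr(III) is therefore d³. The d³ configuration leaves the e_g set evenly filled (or empty) — no strong Jahn–Teller driving force.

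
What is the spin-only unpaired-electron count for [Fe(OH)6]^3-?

5 unpaired electrons

Each hydroxide is −1; balancing the −3 overall charge requires Fe(III).
Group 8 minus oxidation state 3 gives a d⁵ configuration.
The spin state decides the count: Hydroxide is a weak-field ligand for a first-row metal, so the complex is high-spin.
An octahedral high-spin d⁵ ion is t₂g³e_g², giving 5 unpaired electrons.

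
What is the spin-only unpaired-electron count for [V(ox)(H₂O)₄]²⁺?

Each oxalate is −2; water is neutral; balancing the +2 overall charge requires V(IV).
Group 5 minus oxidation state 4 gives a d¹ configuration.
Counting donor atoms: 1×oxalate (bidentate) → 2 donors; 4×water (monodentate) → 4 donors. Coordination number = 6.
In an octahedral field the d¹ configuration is t₂g¹e_g⁰ (only one arrangement possible), giving 1 unpaired electron.

1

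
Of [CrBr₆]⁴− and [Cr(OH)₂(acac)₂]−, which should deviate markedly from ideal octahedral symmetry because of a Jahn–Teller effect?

[CrBr₆]⁴−: Each bromide is −1; balancing the −4 overall charge requires Cr(II). Chromium is a group-6 element; Cr(II) is therefore d⁴. Bromide is a weak-field ligand for a first-row metal, so the complex is high-spin. The t₂g³e_g¹ (high-spin) configuration has an unevenly filled e_g set; the Jahn–Teller theorem predicts a tetragonal distortion (typically axial elongation) to lift the degeneracy.
[Cr(OH)₂(acac)₂]−: Summing ligand charges against the −1 overall charge gives an oxidation state of +3 for chromium. Chromium is a group-6 element; Cr(III) is therefore d³. The d³ configuration leaves the e_g set evenly filled (or empty) — no strong Jahn–Teller driving force.

[CrBr₆]⁴−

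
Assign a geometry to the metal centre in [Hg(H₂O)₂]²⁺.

linear

Summing ligand charges against the +2 overall charge gives an oxidation state of +2 for mercury.
Group 12 minus oxidation state 2 gives a d¹⁰ configuration.
Coordination number: 2.
A d¹⁰ ion with only two ligands adopts a linear arrangement (sp hybridisation; no CFSE preference).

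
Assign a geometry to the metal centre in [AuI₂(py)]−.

Ligand charges: each iodide is −1; pyridine is neutral. With an overall charge of −1 the gold centre must be in the +1 oxidation state.
Gold is a group-11 element; Au(I) is therefore d¹⁰.
With 3 monodentate ligands the coordination number is 3.
Three ligands around a d¹⁰ centre minimise repulsion in a trigonal-planar arrangement.

trigonal planar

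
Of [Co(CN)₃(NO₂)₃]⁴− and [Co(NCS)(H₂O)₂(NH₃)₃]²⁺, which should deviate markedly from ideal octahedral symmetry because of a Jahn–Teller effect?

[Co(CN)₃(NO₂)₃]⁴−

[Co(CN)₃(NO₂)₃]⁴−: Ligand charges: each cyanide is −1; each nitro (N-bound nitrite) is −1. With an overall charge of −4 the cobalt centre must be in the +2 oxidation state. Cobalt is a group-9 element; Co(II) is therefore d⁷. Cyanide and nitro (N-bound nitrite) are strong-field ligands (high in the spectrochemical series) for a first-row metal, so the complex is low-spin. The t₂g⁶e_g¹ (low-spin) configuration has an unevenly filled e_g set; the Jahn–Teller theorem predicts a tetragonal distortion (typically axial elongation) to lift the degeneracy.
[Co(NCS)(H₂O)₂(NH₃)₃]²⁺: Each isothiocyanate is −1; water is neutral; ammonia is neutral; balancing the +2 overall charge requires Co(III). Co sits in group 9, so the d-electron count is 9 − 3 = 6. Co(III) has an exceptionally large octahedral splitting and is low-spin with essentially every ligand except fluoride. The d⁶ configuration leaves the e_g set evenly filled (or empty) — no strong Jahn–Teller driving force.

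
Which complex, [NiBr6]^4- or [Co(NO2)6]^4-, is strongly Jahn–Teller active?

[NiBr6]^4-: Ligand charges: each bromide is −1. With an overall charge of −4 the nickel centre must be in the +2 oxidation state. Ni sits in group 10, so the d-electron count is 10 − 2 = 8. The d⁸ configuration leaves the e_g set evenly filled (or empty) — no strong Jahn–Teller driving force.
[Co(NO2)6]^4-: Each nitro (N-bound nitrite) is −1; balancing the −4 overall charge requires Co(II). Co sits in group 9, so the d-electron count is 9 − 2 = 7. Nitro (N-bound nitrite) is a strong-field ligand (high in the spectrochemical series) for a first-row metal, so the complex is low-spin. The t₂g⁶e_g¹ (low-spin) configuration has an unevenly filled e_g set; the Jahn–Teller theorem predicts a tetragonal distortion (typically axial elongation) to lift the degeneracy.

[Co(NO2)6]^4-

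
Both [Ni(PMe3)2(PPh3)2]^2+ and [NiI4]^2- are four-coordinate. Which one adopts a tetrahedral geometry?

For [Ni(PMe3)2(PPh3)2]^2+: Summing ligand charges against the +2 overall charge gives an oxidation state of +2 for nickel. Group 10 minus oxidation state 2 gives a d⁸ configuration. Trimethylphosphine and triphenylphosphine are strong-field ligands (high in the spectrochemical series). A 3d d⁸ ion with strong-field ligands gains enough CFSE to favour square planar over tetrahedral. → square planar.
For [NiI4]^2-: Each iodide is −1; balancing the −2 overall charge requires Ni(II). Nickel is a group-10 element; Ni(II) is therefore d⁸. Iodide is a weak-field ligand. With weak-field ligands the CFSE gain from square planar is small, so a 3d d⁸ ion takes the sterically preferred tetrahedral geometry. → tetrahedral.

[NiI4]^2-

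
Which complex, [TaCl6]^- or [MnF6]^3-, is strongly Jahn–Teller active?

[MnF6]^3-

[TaCl6]^-: Ligand charges: each chloride is −1. With an overall charge of −1 the tantalum centre must be in the +5 oxidation state. Ta sits in group 5, so the d-electron count is 5 − 5 = 0. The d⁰ configuration leaves the e_g set evenly filled (or empty) — no strong Jahn–Teller driving force.
[MnF6]^3-: Summing ligand charges against the −3 overall charge gives an oxidation state of +3 for manganese. Mn sits in group 7, so the d-electron count is 7 − 3 = 4. Fluoride is a weak-field ligand for a first-row metal, so the complex is high-spin. The t₂g³e_g¹ (high-spin) configuration has an unevenly filled e_g set; the Jahn–Teller theorem predicts a tetragonal distortion (typically axial elongation) to lift the degeneracy.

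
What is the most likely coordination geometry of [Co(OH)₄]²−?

Each hydroxide is −1; balancing the −2 overall charge requires Co(II).
Cobalt is a group-9 element; Co(II) is therefore d⁷.
Coordination number: 4.
Hydroxide is a weak-field ligand.
For a high-spin 3d d⁷ ion with weak-field ligands the small Δₜ gives little square-planar CFSE advantage, so four ligands adopt the sterically favoured tetrahedral geometry.

tetrahedral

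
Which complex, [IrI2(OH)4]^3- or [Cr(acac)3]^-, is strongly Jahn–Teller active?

[IrI2(OH)4]^3-: Each iodide is −1; each hydroxide is −1; balancing the −3 overall charge requires Ir(III). Ir sits in group 9, so the d-electron count is 9 − 3 = 6. A 5d ion has a large Δₒ and is invariably low-spin. The d⁶ configuration leaves the e_g set evenly filled (or empty) — no strong Jahn–Teller driving force.
[Cr(acac)3]^-: Each acetylacetonate is −1; balancing the −1 overall charge requires Cr(II). Cr sits in group 6, so the d-electron count is 6 − 2 = 4. Acetylacetonate is a weak-field ligand for a first-row metal, so the complex is high-spin. The t₂g³e_g¹ (high-spin) configuration has an unevenly filled e_g set; the Jahn–Teller theorem predicts a tetragonal distortion (typically axial elongation) to lift the degeneracy.

[Cr(acac)3]^-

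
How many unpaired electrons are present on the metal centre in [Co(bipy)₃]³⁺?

2,2′-bipyridine is neutral; balancing the +3 overall charge requires Co(III).
Co sits in group 9, so the d-electron count is 9 − 3 = 6.
Counting donor atoms: 3×2,2′-bipyridine (bidentate) → 6 donors. Coordination number = 6.
The spin state decides the count: Co(III) has an exceptionally large octahedral splitting and is low-spin with essentially every ligand except fluoride.
An octahedral low-spin d⁶ ion is t₂g⁶e_g⁰, giving 0 unpaired electrons.

0 unpaired electrons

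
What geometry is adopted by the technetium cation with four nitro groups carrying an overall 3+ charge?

Summing ligand charges against the +3 overall charge gives an oxidation state of +7 for technetium.
Tc sits in group 7, so the d-electron count is 7 − 7 = 0.
With 4 monodentate ligands the coordination number is 4.
A d⁰ ion has no crystal-field stabilisation preference between square planar and tetrahedral, so four ligands adopt the sterically favoured tetrahedral geometry.

tetrahedral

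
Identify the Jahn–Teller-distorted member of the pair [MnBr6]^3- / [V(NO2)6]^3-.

[MnBr6]^3-

[MnBr6]^3-: Summing ligand charges against the −3 overall charge gives an oxidation state of +3 for manganese. Manganese is a group-7 element; Mn(III) is therefore d⁴. Bromide is a weak-field ligand for a first-row metal, so the complex is high-spin. The t₂g³e_g¹ (high-spin) configuration has an unevenly filled e_g set; the Jahn–Teller theorem predicts a tetragonal distortion (typically axial elongation) to lift the degeneracy.
[V(NO2)6]^3-: Ligand charges: each nitro (N-bound nitrite) is −1. With an overall charge of −3 the vanadium centre must be in the +3 oxidation state. Vanadium is a group-5 element; V(III) is therefore d². The d² configuration leaves the e_g set evenly filled (or empty) — no strong Jahn–Teller driving force.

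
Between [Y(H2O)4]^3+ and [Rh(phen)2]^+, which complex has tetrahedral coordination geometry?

[Y(H2O)4]^3+

For [Y(H2O)4]^3+: Summing ligand charges against the +3 overall charge gives an oxidation state of +3 for yttrium. Yttrium is a group-3 element; Y(III) is therefore d⁰. A d⁰ ion has no crystal-field stabilisation preference between square planar and tetrahedral, so four ligands adopt the sterically favoured tetrahedral geometry. → tetrahedral.
For [Rh(phen)2]^+: Summing ligand charges against the +1 overall charge gives an oxidation state of +1 for rhodium. Group 9 minus oxidation state 1 gives a d⁸ configuration. A 4d d⁸ ion has a large crystal-field splitting; square planar leaves the high-energy d_{x²−y²} orbital empty and maximises CFSE. → square planar.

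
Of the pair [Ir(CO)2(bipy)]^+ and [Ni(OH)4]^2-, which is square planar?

For [Ir(CO)2(bipy)]^+: Ligand charges: carbonyl is neutral; 2,2′-bipyridine is neutral. With an overall charge of +1 the iridium centre must be in the +1 oxidation state. Iridium is a group-9 element; Ir(I) is therefore d⁸. A 5d d⁸ ion has a large crystal-field splitting; square planar leaves the high-energy d_{x²−y²} orbital empty and maximises CFSE. → square planar.
For [Ni(OH)4]^2-: Ligand charges: each hydroxide is −1. With an overall charge of −2 the nickel centre must be in the +2 oxidation state. Group 10 minus oxidation state 2 gives a d⁸ configuration. Hydroxide is a weak-field ligand. With weak-field ligands the CFSE gain from square planar is small, so a 3d d⁸ ion takes the sterically preferred tetrahedral geometry. → tetrahedral.

[Ir(CO)2(bipy)]^+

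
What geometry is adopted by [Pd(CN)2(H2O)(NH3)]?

square planar

Summing ligand charges against the 0 overall charge gives an oxidation state of +2 for palladium.
Pd sits in group 10, so the d-electron count is 10 − 2 = 8.
Coordination number: 4.
A 4d d⁸ ion has a large crystal-field splitting; square planar leaves the high-energy d_{x²−y²} orbital empty and maximises CFSE.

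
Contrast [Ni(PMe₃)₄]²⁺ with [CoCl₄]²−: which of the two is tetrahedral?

[CoCl₄]²−

For [Ni(PMe₃)₄]²⁺: Ligand charges: trimethylphosphine is neutral. With an overall charge of +2 the nickel centre must be in the +2 oxidation state. Ni sits in group 10, so the d-electron count is 10 − 2 = 8. Trimethylphosphine is a strong-field ligand (high in the spectrochemical series). A 3d d⁸ ion with strong-field ligands gains enough CFSE to favour square planar over tetrahedral. → square planar.
For [CoCl₄]²−: Ligand charges: each chloride is −1. With an overall charge of −2 the cobalt centre must be in the +2 oxidation state. Cobalt is a group-9 element; Co(II) is therefore d⁷. For a high-spin 3d d⁷ ion with weak-field ligands the small Δₜ gives little square-planar CFSE advantage, so four ligands adopt the sterically favoured tetrahedral geometry. → tetrahedral.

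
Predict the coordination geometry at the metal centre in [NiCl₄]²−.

Summing ligand charges against the −2 overall charge gives an oxidation state of +2 for nickel.
Nickel is a group-10 element; Ni(II) is therefore d⁸.
Coordination number: 4.
Chloride is a weak-field ligand.
With weak-field ligands the CFSE gain from square planar is small, so a 3d d⁸ ion takes the sterically preferred tetrahedral geometry.

tetrahedral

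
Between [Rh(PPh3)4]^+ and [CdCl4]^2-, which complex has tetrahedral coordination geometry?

For [Rh(PPh3)4]^+: Summing ligand charges against the +1 overall charge gives an oxidation state of +1 for rhodium. Rhodium is a group-9 element; Rh(I) is therefore d⁸. A 4d d⁸ ion has a large crystal-field splitting; square planar leaves the high-energy d_{x²−y²} orbital empty and maximises CFSE. → square planar.
For [CdCl4]^2-: Each chloride is −1; balancing the −2 overall charge requires Cd(II). Group 12 minus oxidation state 2 gives a d¹⁰ configuration. A d¹⁰ ion has no crystal-field stabilisation preference between square planar and tetrahedral, so four ligands adopt the sterically favoured tetrahedral geometry. → tetrahedral.

[CdCl4]^2-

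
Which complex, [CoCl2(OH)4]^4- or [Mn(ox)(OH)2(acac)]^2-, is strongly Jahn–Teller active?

[CoCl2(OH)4]^4-: Each chloride is −1; each hydroxide is −1; balancing the −4 overall charge requires Co(II). Cobalt is a group-9 element; Co(II) is therefore d⁷. Chloride and hydroxide are weak-field ligands for a first-row metal, so the complex is high-spin. The d⁷ configuration leaves the e_g set evenly filled (or empty) — no strong Jahn–Teller driving force.
[Mn(ox)(OH)2(acac)]^2-: Ligand charges: each oxalate is −2; each hydroxide is −1; each acetylacetonate is −1. With an overall charge of −2 the manganese centre must be in the +3 oxidation state. Manganese is a group-7 element; Mn(III) is therefore d⁴. Acetylacetonate, hydroxide, and oxalate are weak-field ligands for a first-row metal, so the complex is high-spin. The t₂g³e_g¹ (high-spin) configuration has an unevenly filled e_g set; the Jahn–Teller theorem predicts a tetragonal distortion (typically axial elongation) to lift the degeneracy.

[Mn(ox)(OH)2(acac)]^2-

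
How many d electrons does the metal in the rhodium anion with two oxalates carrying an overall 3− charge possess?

d8

Each oxalate is −2; balancing the −3 overall charge requires Rh(I).
Group 9 minus oxidation state 1 gives a d⁸ configuration.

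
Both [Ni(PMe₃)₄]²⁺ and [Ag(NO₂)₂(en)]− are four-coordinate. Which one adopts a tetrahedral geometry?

For [Ni(PMe₃)₄]²⁺: Trimethylphosphine is neutral; balancing the +2 overall charge requires Ni(II). Ni sits in group 10, so the d-electron count is 10 − 2 = 8. Trimethylphosphine is a strong-field ligand (high in the spectrochemical series). A 3d d⁸ ion with strong-field ligands gains enough CFSE to favour square planar over tetrahedral. → square planar.
For [Ag(NO₂)₂(en)]−: Ligand charges: each nitro (N-bound nitrite) is −1; ethylenediamine is neutral. With an overall charge of −1 the silver centre must be in the +1 oxidation state. Group 11 minus oxidation state 1 gives a d¹⁰ configuration. A d¹⁰ ion has no crystal-field stabilisation preference between square planar and tetrahedral, so four ligands adopt the sterically favoured tetrahedral geometry. → tetrahedral.

[Ag(NO₂)₂(en)]−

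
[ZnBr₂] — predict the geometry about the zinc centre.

Summing ligand charges against the 0 overall charge gives an oxidation state of +2 for zinc.
Group 12 minus oxidation state 2 gives a d¹⁰ configuration.
Coordination number: 2.
A d¹⁰ ion with only two ligands adopts a linear arrangement (sp hybridisation; no CFSE preference).

linear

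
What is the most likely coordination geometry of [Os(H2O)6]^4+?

Summing ligand charges against the +4 overall charge gives an oxidation state of +4 for osmium.
Osmium is a group-8 element; Os(IV) is therefore d⁴.
Coordination number: 6.
Six donors around a single metal centre give an octahedral coordination sphere.

octahedral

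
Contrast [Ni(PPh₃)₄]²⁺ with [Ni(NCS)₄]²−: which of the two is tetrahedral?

For [Ni(PPh₃)₄]²⁺: Triphenylphosphine is neutral; balancing the +2 overall charge requires Ni(II). Group 10 minus oxidation state 2 gives a d⁸ configuration. Triphenylphosphine is a strong-field ligand (high in the spectrochemical series). A 3d d⁸ ion with strong-field ligands gains enough CFSE to favour square planar over tetrahedral. → square planar.
For [Ni(NCS)₄]²−: Each isothiocyanate is −1; balancing the −2 overall charge requires Ni(II). Nickel is a group-10 element; Ni(II) is therefore d⁸. Isothiocyanate is a weak-field ligand. With weak-field ligands the CFSE gain from square planar is small, so a 3d d⁸ ion takes the sterically preferred tetrahedral geometry. → tetrahedral.

[Ni(NCS)₄]²−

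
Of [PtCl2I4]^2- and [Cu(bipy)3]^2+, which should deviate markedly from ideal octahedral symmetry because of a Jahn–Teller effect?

[Cu(bipy)3]^2+

[PtCl2I4]^2-: Ligand charges: each chloride is −1; each iodide is −1. With an overall charge of −2 the platinum centre must be in the +4 oxidation state. Platinum is a group-10 element; Pt(IV) is therefore d⁶. A 5d ion has a large Δₒ and is invariably low-spin. The d⁶ configuration leaves the e_g set evenly filled (or empty) — no strong Jahn–Teller driving force.
[Cu(bipy)3]^2+: Summing ligand charges against the +2 overall charge gives an oxidation state of +2 for copper. Group 11 minus oxidation state 2 gives a d⁹ configuration. The t₂g⁶e_g³ configuration has an unevenly filled e_g set; the Jahn–Teller theorem predicts a tetragonal distortion (typically axial elongation) to lift the degeneracy.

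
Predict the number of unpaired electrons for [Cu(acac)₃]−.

1

Each acetylacetonate is −1; balancing the −1 overall charge requires Cu(II).
Copper is a group-11 element; Cu(II) is therefore d⁹.
Counting donor atoms: 3×acetylacetonate (bidentate) → 6 donors. Coordination number = 6.
In an octahedral field the d⁹ configuration is t₂g⁶e_g³ (only one arrangement possible), giving 1 unpaired electron.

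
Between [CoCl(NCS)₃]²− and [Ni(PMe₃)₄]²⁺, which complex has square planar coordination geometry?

For [CoCl(NCS)₃]²−: Each chloride is −1; each isothiocyanate is −1; balancing the −2 overall charge requires Co(II). Group 9 minus oxidation state 2 gives a d⁷ configuration. For a high-spin 3d d⁷ ion with weak-field ligands the small Δₜ gives little square-planar CFSE advantage, so four ligands adopt the sterically favoured tetrahedral geometry. → tetrahedral.
For [Ni(PMe₃)₄]²⁺: Trimethylphosphine is neutral; balancing the +2 overall charge requires Ni(II). Nickel is a group-10 element; Ni(II) is therefore d⁸. Trimethylphosphine is a strong-field ligand (high in the spectrochemical series). A 3d d⁸ ion with strong-field ligands gains enough CFSE to favour square planar over tetrahedral. → square planar.

[Ni(PMe₃)₄]²⁺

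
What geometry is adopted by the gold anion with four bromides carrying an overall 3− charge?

Ligand charges: each bromide is −1. With an overall charge of −3 the gold centre must be in the +1 oxidation state.
Gold is a group-11 element; Au(I) is therefore d¹⁰.
With 4 monodentate ligands the coordination number is 4.
A d¹⁰ ion has no crystal-field stabilisation preference between square planar and tetrahedral, so four ligands adopt the sterically favoured tetrahedral geometry.

tetrahedral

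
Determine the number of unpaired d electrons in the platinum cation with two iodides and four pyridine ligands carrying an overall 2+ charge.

0

Summing ligand charges against the +2 overall charge gives an oxidation state of +4 for platinum.
Platinum is a group-10 element; Pt(IV) is therefore d⁶.
The spin state decides the count: a 5d ion has a large Δₒ and is invariably low-spin.
An octahedral low-spin d⁶ ion is t₂g⁶e_g⁰, giving 0 unpaired electrons.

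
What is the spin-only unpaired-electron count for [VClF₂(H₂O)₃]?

2

Summing ligand charges against the 0 overall charge gives an oxidation state of +3 for vanadium.
Vanadium is a group-5 element; V(III) is therefore d².
In an octahedral field the d² configuration is t₂g²e_g⁰ (only one arrangement possible), giving 2 unpaired electrons.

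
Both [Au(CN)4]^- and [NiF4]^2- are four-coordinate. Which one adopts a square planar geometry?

[Au(CN)4]^-

For [Au(CN)4]^-: Each cyanide is −1; balancing the −1 overall charge requires Au(III). Au sits in group 11, so the d-electron count is 11 − 3 = 8. A 5d d⁸ ion has a large crystal-field splitting; square planar leaves the high-energy d_{x²−y²} orbital empty and maximises CFSE. → square planar.
For [NiF4]^2-: Each fluoride is −1; balancing the −2 overall charge requires Ni(II). Ni sits in group 10, so the d-electron count is 10 − 2 = 8. Fluoride is a weak-field ligand. With weak-field ligands the CFSE gain from square planar is small, so a 3d d⁸ ion takes the sterically preferred tetrahedral geometry. → tetrahedral.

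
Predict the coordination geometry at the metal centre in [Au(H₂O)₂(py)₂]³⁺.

square planar

Summing ligand charges against the +3 overall charge gives an oxidation state of +3 for gold.
Gold is a group-11 element; Au(III) is therefore d⁸.
With 4 monodentate ligands the coordination number is 4.
A 5d d⁸ ion has a large crystal-field splitting; square planar leaves the high-energy d_{x²−y²} orbital empty and maximises CFSE.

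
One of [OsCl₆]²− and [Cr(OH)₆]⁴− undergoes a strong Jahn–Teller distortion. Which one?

[OsCl₆]²−: Ligand charges: each chloride is −1. With an overall charge of −2 the osmium centre must be in the +4 oxidation state. Osmium is a group-8 element; Os(IV) is therefore d⁴. A 5d ion has a large Δₒ and is invariably low-spin. The d⁴ configuration leaves the e_g set evenly filled (or empty) — no strong Jahn–Teller driving force.
[Cr(OH)₆]⁴−: Ligand charges: each hydroxide is −1. With an overall charge of −4 the chromium centre must be in the +2 oxidation state. Cr sits in group 6, so the d-electron count is 6 − 2 = 4. Hydroxide is a weak-field ligand for a first-row metal, so the complex is high-spin. The t₂g³e_g¹ (high-spin) configuration has an unevenly filled e_g set; the Jahn–Teller theorem predicts a tetragonal distortion (typically axial elongation) to lift the degeneracy.

[Cr(OH)₆]⁴−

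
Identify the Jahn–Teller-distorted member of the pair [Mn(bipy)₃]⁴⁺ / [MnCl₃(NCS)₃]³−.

[MnCl₃(NCS)₃]³−

[Mn(bipy)₃]⁴⁺: Summing ligand charges against the +4 overall charge gives an oxidation state of +4 for manganese. Mn sits in group 7, so the d-electron count is 7 − 4 = 3. The d³ configuration leaves the e_g set evenly filled (or empty) — no strong Jahn–Teller driving force.
[MnCl₃(NCS)₃]³−: Ligand charges: each chloride is −1; each isothiocyanate is −1. With an overall charge of −3 the manganese centre must be in the +3 oxidation state. Group 7 minus oxidation state 3 gives a d⁴ configuration. Chloride and isothiocyanate are weak-field ligands for a first-row metal, so the complex is high-spin. The t₂g³e_g¹ (high-spin) configuration has an unevenly filled e_g set; the Jahn–Teller theorem predicts a tetragonal distortion (typically axial elongation) to lift the degeneracy.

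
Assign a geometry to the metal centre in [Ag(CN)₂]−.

Each cyanide is −1; balancing the −1 overall charge requires Ag(I).
Ag sits in group 11, so the d-electron count is 11 − 1 = 10.
With 2 monodentate ligands the coordination number is 2.
A d¹⁰ ion with only two ligands adopts a linear arrangement (sp hybridisation; no CFSE preference).

linear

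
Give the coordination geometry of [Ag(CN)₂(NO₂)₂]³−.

tetrahedral

Ligand charges: each cyanide is −1; each nitro (N-bound nitrite) is −1. With an overall charge of −3 the silver centre must be in the +1 oxidation state.
Ag sits in group 11, so the d-electron count is 11 − 1 = 10.
Coordination number: 4.
A d¹⁰ ion has no crystal-field stabilisation preference between square planar and tetrahedral, so four ligands adopt the sterically favoured tetrahedral geometry.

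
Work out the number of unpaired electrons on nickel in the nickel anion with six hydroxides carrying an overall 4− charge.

2

Ligand charges: each hydroxide is −1. With an overall charge of −4 the nickel centre must be in the +2 oxidation state.
Nickel is a group-10 element; Ni(II) is therefore d⁸.
In an octahedral field the d⁸ configuration is t₂g⁶e_g² (only one arrangement possible), giving 2 unpaired electrons.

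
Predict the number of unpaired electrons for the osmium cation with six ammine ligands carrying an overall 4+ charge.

2

Ligand charges: ammonia is neutral. With an overall charge of +4 the osmium centre must be in the +4 oxidation state.
Os sits in group 8, so the d-electron count is 8 − 4 = 4.
The spin state decides the count: a 5d ion has a large Δₒ and is invariably low-spin.
An octahedral low-spin d⁴ ion is t₂g⁴e_g⁰, giving 2 unpaired electrons.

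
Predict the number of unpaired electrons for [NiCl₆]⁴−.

Ligand charges: each chloride is −1. With an overall charge of −4 the nickel centre must be in the +2 oxidation state.
Nickel is a group-10 element; Ni(II) is therefore d⁸.
In an octahedral field the d⁸ configuration is t₂g⁶e_g² (only one arrangement possible), giving 2 unpaired electrons.

2 unpaired electrons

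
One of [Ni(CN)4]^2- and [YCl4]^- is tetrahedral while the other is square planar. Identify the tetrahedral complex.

[YCl4]^-

For [Ni(CN)4]^2-: Ligand charges: each cyanide is −1. With an overall charge of −2 the nickel centre must be in the +2 oxidation state. Nickel is a group-10 element; Ni(II) is therefore d⁸. Cyanide is a strong-field ligand (high in the spectrochemical series). A 3d d⁸ ion with strong-field ligands gains enough CFSE to favour square planar over tetrahedral. → square planar.
For [YCl4]^-: Summing ligand charges against the −1 overall charge gives an oxidation state of +3 for yttrium. Y sits in group 3, so the d-electron count is 3 − 3 = 0. A d⁰ ion has no crystal-field stabilisation preference between square planar and tetrahedral, so four ligands adopt the sterically favoured tetrahedral geometry. → tetrahedral.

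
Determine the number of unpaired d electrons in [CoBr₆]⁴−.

Ligand charges: each bromide is −1. With an overall charge of −4 the cobalt centre must be in the +2 oxidation state.
Group 9 minus oxidation state 2 gives a d⁷ configuration.
The spin state decides the count: Bromide is a weak-field ligand for a first-row metal, so the complex is high-spin.
An octahedral high-spin d⁷ ion is t₂g⁵e_g², giving 3 unpaired electrons.

3 unpaired electrons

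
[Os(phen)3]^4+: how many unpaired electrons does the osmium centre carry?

Summing ligand charges against the +4 overall charge gives an oxidation state of +4 for osmium.
Group 8 minus oxidation state 4 gives a d⁴ configuration.
Counting donor atoms: 3×1,10-phenanthroline (bidentate) → 6 donors. Coordination number = 6.
The spin state decides the count: a 5d ion has a large Δₒ and is invariably low-spin.
An octahedral low-spin d⁴ ion is t₂g⁴e_g⁰, giving 2 unpaired electrons.

2 unpaired electrons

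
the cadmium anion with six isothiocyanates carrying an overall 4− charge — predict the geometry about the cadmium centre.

Ligand charges: each isothiocyanate is −1. With an overall charge of −4 the cadmium centre must be in the +2 oxidation state.
Group 12 minus oxidation state 2 gives a d¹⁰ configuration.
With 6 monodentate ligands the coordination number is 6.
Six donors around a single metal centre give an octahedral coordination sphere.

octahedral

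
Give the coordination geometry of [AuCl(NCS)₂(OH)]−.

square planar

Each chloride is −1; each isothiocyanate is −1; each hydroxide is −1; balancing the −1 overall charge requires Au(III).
Au sits in group 11, so the d-electron count is 11 − 3 = 8.
With 4 monodentate ligands the coordination number is 4.
A 5d d⁸ ion has a large crystal-field splitting; square planar leaves the high-energy d_{x²−y²} orbital empty and maximises CFSE.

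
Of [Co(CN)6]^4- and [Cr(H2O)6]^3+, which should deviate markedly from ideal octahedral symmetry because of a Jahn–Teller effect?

[Co(CN)6]^4-: Ligand charges: each cyanide is −1. With an overall charge of −4 the cobalt centre must be in the +2 oxidation state. Group 9 minus oxidation state 2 gives a d⁷ configuration. Cyanide is a strong-field ligand (high in the spectrochemical series) for a first-row metal, so the complex is low-spin. The t₂g⁶e_g¹ (low-spin) configuration has an unevenly filled e_g set; the Jahn–Teller theorem predicts a tetragonal distortion (typically axial elongation) to lift the degeneracy.
[Cr(H2O)6]^3+: Ligand charges: water is neutral. With an overall charge of +3 the chromium centre must be in the +3 oxidation state. Group 6 minus oxidation state 3 gives a d³ configuration. The d³ configuration leaves the e_g set evenly filled (or empty) — no strong Jahn–Teller driving force.

[Co(CN)6]^4-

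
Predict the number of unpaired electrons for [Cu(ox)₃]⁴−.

Each oxalate is −2; balancing the −4 overall charge requires Cu(II).
Group 11 minus oxidation state 2 gives a d⁹ configuration.
Counting donor atoms: 3×oxalate (bidentate) → 6 donors. Coordination number = 6.
In an octahedral field the d⁹ configuration is t₂g⁶e_g³ (only one arrangement possible), giving 1 unpaired electron.

1 unpaired electron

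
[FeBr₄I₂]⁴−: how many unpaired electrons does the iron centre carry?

4

Each bromide is −1; each iodide is −1; balancing the −4 overall charge requires Fe(II).
Group 8 minus oxidation state 2 gives a d⁶ configuration.
The spin state decides the count: Bromide and iodide are weak-field ligands for a first-row metal, so the complex is high-spin.
An octahedral high-spin d⁶ ion is t₂g⁴e_g², giving 4 unpaired electrons.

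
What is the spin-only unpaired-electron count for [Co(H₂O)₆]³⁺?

0 unpaired electrons

Summing ligand charges against the +3 overall charge gives an oxidation state of +3 for cobalt.
Group 9 minus oxidation state 3 gives a d⁶ configuration.
The spin state decides the count: Co(III) has an exceptionally large octahedral splitting and is low-spin with essentially every ligand except fluoride.
An octahedral low-spin d⁶ ion is t₂g⁶e_g⁰, giving 0 unpaired electrons.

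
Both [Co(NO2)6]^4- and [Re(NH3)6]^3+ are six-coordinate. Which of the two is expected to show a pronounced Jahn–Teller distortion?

[Co(NO2)6]^4-

[Co(NO2)6]^4-: Each nitro (N-bound nitrite) is −1; balancing the −4 overall charge requires Co(II). Cobalt is a group-9 element; Co(II) is therefore d⁷. Nitro (N-bound nitrite) is a strong-field ligand (high in the spectrochemical series) for a first-row metal, so the complex is low-spin. The t₂g⁶e_g¹ (low-spin) configuration has an unevenly filled e_g set; the Jahn–Teller theorem predicts a tetragonal distortion (typically axial elongation) to lift the degeneracy.
[Re(NH3)6]^3+: Ligand charges: ammonia is neutral. With an overall charge of +3 the rhenium centre must be in the +3 oxidation state. Re sits in group 7, so the d-electron count is 7 − 3 = 4. A 5d ion has a large Δₒ and is invariably low-spin. The d⁴ configuration leaves the e_g set evenly filled (or empty) — no strong Jahn–Teller driving force.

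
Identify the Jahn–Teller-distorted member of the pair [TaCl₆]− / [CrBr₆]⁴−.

[CrBr₆]⁴−

[TaCl₆]−: Ligand charges: each chloride is −1. With an overall charge of −1 the tantalum centre must be in the +5 oxidation state. Group 5 minus oxidation state 5 gives a d⁰ configuration. The d⁰ configuration leaves the e_g set evenly filled (or empty) — no strong Jahn–Teller driving force.
[CrBr₆]⁴−: Ligand charges: each bromide is −1. With an overall charge of −4 the chromium centre must be in the +2 oxidation state. Chromium is a group-6 element; Cr(II) is therefore d⁴. Bromide is a weak-field ligand for a first-row metal, so the complex is high-spin. The t₂g³e_g¹ (high-spin) configuration has an unevenly filled e_g set; the Jahn–Teller theorem predicts a tetragonal distortion (typically axial elongation) to lift the degeneracy.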